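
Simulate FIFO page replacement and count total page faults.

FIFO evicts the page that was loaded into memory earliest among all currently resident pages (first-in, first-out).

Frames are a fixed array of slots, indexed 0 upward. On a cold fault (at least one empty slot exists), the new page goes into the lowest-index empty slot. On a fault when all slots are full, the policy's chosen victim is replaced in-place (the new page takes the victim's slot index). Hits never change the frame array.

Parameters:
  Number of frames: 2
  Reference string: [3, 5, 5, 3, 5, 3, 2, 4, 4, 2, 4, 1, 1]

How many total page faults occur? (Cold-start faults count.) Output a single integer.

Answer: 5

Derivation:
Step 0: ref 3 → FAULT, frames=[3,-]
Step 1: ref 5 → FAULT, frames=[3,5]
Step 2: ref 5 → HIT, frames=[3,5]
Step 3: ref 3 → HIT, frames=[3,5]
Step 4: ref 5 → HIT, frames=[3,5]
Step 5: ref 3 → HIT, frames=[3,5]
Step 6: ref 2 → FAULT (evict 3), frames=[2,5]
Step 7: ref 4 → FAULT (evict 5), frames=[2,4]
Step 8: ref 4 → HIT, frames=[2,4]
Step 9: ref 2 → HIT, frames=[2,4]
Step 10: ref 4 → HIT, frames=[2,4]
Step 11: ref 1 → FAULT (evict 2), frames=[1,4]
Step 12: ref 1 → HIT, frames=[1,4]
Total faults: 5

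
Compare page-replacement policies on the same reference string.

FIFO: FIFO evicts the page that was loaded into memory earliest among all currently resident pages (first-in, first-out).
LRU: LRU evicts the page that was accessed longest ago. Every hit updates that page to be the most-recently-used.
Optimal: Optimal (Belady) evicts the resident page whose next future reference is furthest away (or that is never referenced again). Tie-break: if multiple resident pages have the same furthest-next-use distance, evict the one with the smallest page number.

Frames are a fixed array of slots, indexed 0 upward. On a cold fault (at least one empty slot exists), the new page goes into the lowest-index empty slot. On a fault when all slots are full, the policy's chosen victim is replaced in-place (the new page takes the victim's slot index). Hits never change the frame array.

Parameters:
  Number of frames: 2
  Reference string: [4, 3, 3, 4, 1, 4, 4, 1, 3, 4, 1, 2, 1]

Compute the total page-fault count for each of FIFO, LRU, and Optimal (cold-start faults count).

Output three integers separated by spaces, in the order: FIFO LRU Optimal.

--- FIFO ---
  step 0: ref 4 -> FAULT, frames=[4,-] (faults so far: 1)
  step 1: ref 3 -> FAULT, frames=[4,3] (faults so far: 2)
  step 2: ref 3 -> HIT, frames=[4,3] (faults so far: 2)
  step 3: ref 4 -> HIT, frames=[4,3] (faults so far: 2)
  step 4: ref 1 -> FAULT, evict 4, frames=[1,3] (faults so far: 3)
  step 5: ref 4 -> FAULT, evict 3, frames=[1,4] (faults so far: 4)
  step 6: ref 4 -> HIT, frames=[1,4] (faults so far: 4)
  step 7: ref 1 -> HIT, frames=[1,4] (faults so far: 4)
  step 8: ref 3 -> FAULT, evict 1, frames=[3,4] (faults so far: 5)
  step 9: ref 4 -> HIT, frames=[3,4] (faults so far: 5)
  step 10: ref 1 -> FAULT, evict 4, frames=[3,1] (faults so far: 6)
  step 11: ref 2 -> FAULT, evict 3, frames=[2,1] (faults so far: 7)
  step 12: ref 1 -> HIT, frames=[2,1] (faults so far: 7)
  FIFO total faults: 7
--- LRU ---
  step 0: ref 4 -> FAULT, frames=[4,-] (faults so far: 1)
  step 1: ref 3 -> FAULT, frames=[4,3] (faults so far: 2)
  step 2: ref 3 -> HIT, frames=[4,3] (faults so far: 2)
  step 3: ref 4 -> HIT, frames=[4,3] (faults so far: 2)
  step 4: ref 1 -> FAULT, evict 3, frames=[4,1] (faults so far: 3)
  step 5: ref 4 -> HIT, frames=[4,1] (faults so far: 3)
  step 6: ref 4 -> HIT, frames=[4,1] (faults so far: 3)
  step 7: ref 1 -> HIT, frames=[4,1] (faults so far: 3)
  step 8: ref 3 -> FAULT, evict 4, frames=[3,1] (faults so far: 4)
  step 9: ref 4 -> FAULT, evict 1, frames=[3,4] (faults so far: 5)
  step 10: ref 1 -> FAULT, evict 3, frames=[1,4] (faults so far: 6)
  step 11: ref 2 -> FAULT, evict 4, frames=[1,2] (faults so far: 7)
  step 12: ref 1 -> HIT, frames=[1,2] (faults so far: 7)
  LRU total faults: 7
--- Optimal ---
  step 0: ref 4 -> FAULT, frames=[4,-] (faults so far: 1)
  step 1: ref 3 -> FAULT, frames=[4,3] (faults so far: 2)
  step 2: ref 3 -> HIT, frames=[4,3] (faults so far: 2)
  step 3: ref 4 -> HIT, frames=[4,3] (faults so far: 2)
  step 4: ref 1 -> FAULT, evict 3, frames=[4,1] (faults so far: 3)
  step 5: ref 4 -> HIT, frames=[4,1] (faults so far: 3)
  step 6: ref 4 -> HIT, frames=[4,1] (faults so far: 3)
  step 7: ref 1 -> HIT, frames=[4,1] (faults so far: 3)
  step 8: ref 3 -> FAULT, evict 1, frames=[4,3] (faults so far: 4)
  step 9: ref 4 -> HIT, frames=[4,3] (faults so far: 4)
  step 10: ref 1 -> FAULT, evict 3, frames=[4,1] (faults so far: 5)
  step 11: ref 2 -> FAULT, evict 4, frames=[2,1] (faults so far: 6)
  step 12: ref 1 -> HIT, frames=[2,1] (faults so far: 6)
  Optimal total faults: 6

Answer: 7 7 6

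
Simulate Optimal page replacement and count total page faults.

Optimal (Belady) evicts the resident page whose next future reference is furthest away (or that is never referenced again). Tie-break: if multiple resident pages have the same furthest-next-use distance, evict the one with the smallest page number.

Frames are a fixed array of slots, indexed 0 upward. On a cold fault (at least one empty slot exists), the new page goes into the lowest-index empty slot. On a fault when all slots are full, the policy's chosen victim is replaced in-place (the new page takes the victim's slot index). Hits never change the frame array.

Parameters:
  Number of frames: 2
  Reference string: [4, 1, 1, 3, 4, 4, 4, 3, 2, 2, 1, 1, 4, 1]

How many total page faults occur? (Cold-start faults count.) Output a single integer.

Step 0: ref 4 → FAULT, frames=[4,-]
Step 1: ref 1 → FAULT, frames=[4,1]
Step 2: ref 1 → HIT, frames=[4,1]
Step 3: ref 3 → FAULT (evict 1), frames=[4,3]
Step 4: ref 4 → HIT, frames=[4,3]
Step 5: ref 4 → HIT, frames=[4,3]
Step 6: ref 4 → HIT, frames=[4,3]
Step 7: ref 3 → HIT, frames=[4,3]
Step 8: ref 2 → FAULT (evict 3), frames=[4,2]
Step 9: ref 2 → HIT, frames=[4,2]
Step 10: ref 1 → FAULT (evict 2), frames=[4,1]
Step 11: ref 1 → HIT, frames=[4,1]
Step 12: ref 4 → HIT, frames=[4,1]
Step 13: ref 1 → HIT, frames=[4,1]
Total faults: 5

Answer: 5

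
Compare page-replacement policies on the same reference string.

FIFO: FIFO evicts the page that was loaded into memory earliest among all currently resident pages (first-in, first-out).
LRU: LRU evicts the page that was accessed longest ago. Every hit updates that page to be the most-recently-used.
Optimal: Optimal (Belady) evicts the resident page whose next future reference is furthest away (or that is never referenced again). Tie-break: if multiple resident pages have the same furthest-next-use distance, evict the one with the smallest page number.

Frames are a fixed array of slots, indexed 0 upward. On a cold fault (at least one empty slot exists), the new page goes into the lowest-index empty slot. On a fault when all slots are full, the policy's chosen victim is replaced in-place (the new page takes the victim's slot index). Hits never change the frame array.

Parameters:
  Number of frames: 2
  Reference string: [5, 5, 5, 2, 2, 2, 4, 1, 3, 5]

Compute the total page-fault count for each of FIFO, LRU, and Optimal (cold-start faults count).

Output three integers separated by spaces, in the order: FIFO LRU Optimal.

--- FIFO ---
  step 0: ref 5 -> FAULT, frames=[5,-] (faults so far: 1)
  step 1: ref 5 -> HIT, frames=[5,-] (faults so far: 1)
  step 2: ref 5 -> HIT, frames=[5,-] (faults so far: 1)
  step 3: ref 2 -> FAULT, frames=[5,2] (faults so far: 2)
  step 4: ref 2 -> HIT, frames=[5,2] (faults so far: 2)
  step 5: ref 2 -> HIT, frames=[5,2] (faults so far: 2)
  step 6: ref 4 -> FAULT, evict 5, frames=[4,2] (faults so far: 3)
  step 7: ref 1 -> FAULT, evict 2, frames=[4,1] (faults so far: 4)
  step 8: ref 3 -> FAULT, evict 4, frames=[3,1] (faults so far: 5)
  step 9: ref 5 -> FAULT, evict 1, frames=[3,5] (faults so far: 6)
  FIFO total faults: 6
--- LRU ---
  step 0: ref 5 -> FAULT, frames=[5,-] (faults so far: 1)
  step 1: ref 5 -> HIT, frames=[5,-] (faults so far: 1)
  step 2: ref 5 -> HIT, frames=[5,-] (faults so far: 1)
  step 3: ref 2 -> FAULT, frames=[5,2] (faults so far: 2)
  step 4: ref 2 -> HIT, frames=[5,2] (faults so far: 2)
  step 5: ref 2 -> HIT, frames=[5,2] (faults so far: 2)
  step 6: ref 4 -> FAULT, evict 5, frames=[4,2] (faults so far: 3)
  step 7: ref 1 -> FAULT, evict 2, frames=[4,1] (faults so far: 4)
  step 8: ref 3 -> FAULT, evict 4, frames=[3,1] (faults so far: 5)
  step 9: ref 5 -> FAULT, evict 1, frames=[3,5] (faults so far: 6)
  LRU total faults: 6
--- Optimal ---
  step 0: ref 5 -> FAULT, frames=[5,-] (faults so far: 1)
  step 1: ref 5 -> HIT, frames=[5,-] (faults so far: 1)
  step 2: ref 5 -> HIT, frames=[5,-] (faults so far: 1)
  step 3: ref 2 -> FAULT, frames=[5,2] (faults so far: 2)
  step 4: ref 2 -> HIT, frames=[5,2] (faults so far: 2)
  step 5: ref 2 -> HIT, frames=[5,2] (faults so far: 2)
  step 6: ref 4 -> FAULT, evict 2, frames=[5,4] (faults so far: 3)
  step 7: ref 1 -> FAULT, evict 4, frames=[5,1] (faults so far: 4)
  step 8: ref 3 -> FAULT, evict 1, frames=[5,3] (faults so far: 5)
  step 9: ref 5 -> HIT, frames=[5,3] (faults so far: 5)
  Optimal total faults: 5

Answer: 6 6 5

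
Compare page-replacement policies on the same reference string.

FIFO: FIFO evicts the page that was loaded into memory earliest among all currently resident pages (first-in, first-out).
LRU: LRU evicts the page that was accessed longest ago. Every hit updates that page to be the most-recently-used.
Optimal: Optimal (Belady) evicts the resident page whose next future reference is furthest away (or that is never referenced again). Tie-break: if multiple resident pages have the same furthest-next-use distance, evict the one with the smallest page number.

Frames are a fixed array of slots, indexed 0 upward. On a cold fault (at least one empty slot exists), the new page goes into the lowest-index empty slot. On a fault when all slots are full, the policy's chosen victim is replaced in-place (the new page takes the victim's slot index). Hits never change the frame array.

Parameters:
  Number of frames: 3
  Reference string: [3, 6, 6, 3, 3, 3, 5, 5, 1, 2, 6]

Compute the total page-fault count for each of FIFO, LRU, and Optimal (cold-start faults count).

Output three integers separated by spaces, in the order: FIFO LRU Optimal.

--- FIFO ---
  step 0: ref 3 -> FAULT, frames=[3,-,-] (faults so far: 1)
  step 1: ref 6 -> FAULT, frames=[3,6,-] (faults so far: 2)
  step 2: ref 6 -> HIT, frames=[3,6,-] (faults so far: 2)
  step 3: ref 3 -> HIT, frames=[3,6,-] (faults so far: 2)
  step 4: ref 3 -> HIT, frames=[3,6,-] (faults so far: 2)
  step 5: ref 3 -> HIT, frames=[3,6,-] (faults so far: 2)
  step 6: ref 5 -> FAULT, frames=[3,6,5] (faults so far: 3)
  step 7: ref 5 -> HIT, frames=[3,6,5] (faults so far: 3)
  step 8: ref 1 -> FAULT, evict 3, frames=[1,6,5] (faults so far: 4)
  step 9: ref 2 -> FAULT, evict 6, frames=[1,2,5] (faults so far: 5)
  step 10: ref 6 -> FAULT, evict 5, frames=[1,2,6] (faults so far: 6)
  FIFO total faults: 6
--- LRU ---
  step 0: ref 3 -> FAULT, frames=[3,-,-] (faults so far: 1)
  step 1: ref 6 -> FAULT, frames=[3,6,-] (faults so far: 2)
  step 2: ref 6 -> HIT, frames=[3,6,-] (faults so far: 2)
  step 3: ref 3 -> HIT, frames=[3,6,-] (faults so far: 2)
  step 4: ref 3 -> HIT, frames=[3,6,-] (faults so far: 2)
  step 5: ref 3 -> HIT, frames=[3,6,-] (faults so far: 2)
  step 6: ref 5 -> FAULT, frames=[3,6,5] (faults so far: 3)
  step 7: ref 5 -> HIT, frames=[3,6,5] (faults so far: 3)
  step 8: ref 1 -> FAULT, evict 6, frames=[3,1,5] (faults so far: 4)
  step 9: ref 2 -> FAULT, evict 3, frames=[2,1,5] (faults so far: 5)
  step 10: ref 6 -> FAULT, evict 5, frames=[2,1,6] (faults so far: 6)
  LRU total faults: 6
--- Optimal ---
  step 0: ref 3 -> FAULT, frames=[3,-,-] (faults so far: 1)
  step 1: ref 6 -> FAULT, frames=[3,6,-] (faults so far: 2)
  step 2: ref 6 -> HIT, frames=[3,6,-] (faults so far: 2)
  step 3: ref 3 -> HIT, frames=[3,6,-] (faults so far: 2)
  step 4: ref 3 -> HIT, frames=[3,6,-] (faults so far: 2)
  step 5: ref 3 -> HIT, frames=[3,6,-] (faults so far: 2)
  step 6: ref 5 -> FAULT, frames=[3,6,5] (faults so far: 3)
  step 7: ref 5 -> HIT, frames=[3,6,5] (faults so far: 3)
  step 8: ref 1 -> FAULT, evict 3, frames=[1,6,5] (faults so far: 4)
  step 9: ref 2 -> FAULT, evict 1, frames=[2,6,5] (faults so far: 5)
  step 10: ref 6 -> HIT, frames=[2,6,5] (faults so far: 5)
  Optimal total faults: 5

Answer: 6 6 5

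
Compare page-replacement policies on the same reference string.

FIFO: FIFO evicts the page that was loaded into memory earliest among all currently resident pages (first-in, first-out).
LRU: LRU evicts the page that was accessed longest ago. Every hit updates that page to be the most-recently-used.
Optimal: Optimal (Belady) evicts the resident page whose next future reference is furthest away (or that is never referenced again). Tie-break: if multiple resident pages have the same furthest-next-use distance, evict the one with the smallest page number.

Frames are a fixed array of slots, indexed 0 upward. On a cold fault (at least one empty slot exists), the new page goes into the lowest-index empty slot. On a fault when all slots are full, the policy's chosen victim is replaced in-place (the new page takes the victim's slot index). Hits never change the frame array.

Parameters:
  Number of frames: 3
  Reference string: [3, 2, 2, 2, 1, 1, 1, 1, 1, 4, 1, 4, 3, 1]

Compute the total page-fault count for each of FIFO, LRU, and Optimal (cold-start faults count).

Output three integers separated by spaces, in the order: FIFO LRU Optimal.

--- FIFO ---
  step 0: ref 3 -> FAULT, frames=[3,-,-] (faults so far: 1)
  step 1: ref 2 -> FAULT, frames=[3,2,-] (faults so far: 2)
  step 2: ref 2 -> HIT, frames=[3,2,-] (faults so far: 2)
  step 3: ref 2 -> HIT, frames=[3,2,-] (faults so far: 2)
  step 4: ref 1 -> FAULT, frames=[3,2,1] (faults so far: 3)
  step 5: ref 1 -> HIT, frames=[3,2,1] (faults so far: 3)
  step 6: ref 1 -> HIT, frames=[3,2,1] (faults so far: 3)
  step 7: ref 1 -> HIT, frames=[3,2,1] (faults so far: 3)
  step 8: ref 1 -> HIT, frames=[3,2,1] (faults so far: 3)
  step 9: ref 4 -> FAULT, evict 3, frames=[4,2,1] (faults so far: 4)
  step 10: ref 1 -> HIT, frames=[4,2,1] (faults so far: 4)
  step 11: ref 4 -> HIT, frames=[4,2,1] (faults so far: 4)
  step 12: ref 3 -> FAULT, evict 2, frames=[4,3,1] (faults so far: 5)
  step 13: ref 1 -> HIT, frames=[4,3,1] (faults so far: 5)
  FIFO total faults: 5
--- LRU ---
  step 0: ref 3 -> FAULT, frames=[3,-,-] (faults so far: 1)
  step 1: ref 2 -> FAULT, frames=[3,2,-] (faults so far: 2)
  step 2: ref 2 -> HIT, frames=[3,2,-] (faults so far: 2)
  step 3: ref 2 -> HIT, frames=[3,2,-] (faults so far: 2)
  step 4: ref 1 -> FAULT, frames=[3,2,1] (faults so far: 3)
  step 5: ref 1 -> HIT, frames=[3,2,1] (faults so far: 3)
  step 6: ref 1 -> HIT, frames=[3,2,1] (faults so far: 3)
  step 7: ref 1 -> HIT, frames=[3,2,1] (faults so far: 3)
  step 8: ref 1 -> HIT, frames=[3,2,1] (faults so far: 3)
  step 9: ref 4 -> FAULT, evict 3, frames=[4,2,1] (faults so far: 4)
  step 10: ref 1 -> HIT, frames=[4,2,1] (faults so far: 4)
  step 11: ref 4 -> HIT, frames=[4,2,1] (faults so far: 4)
  step 12: ref 3 -> FAULT, evict 2, frames=[4,3,1] (faults so far: 5)
  step 13: ref 1 -> HIT, frames=[4,3,1] (faults so far: 5)
  LRU total faults: 5
--- Optimal ---
  step 0: ref 3 -> FAULT, frames=[3,-,-] (faults so far: 1)
  step 1: ref 2 -> FAULT, frames=[3,2,-] (faults so far: 2)
  step 2: ref 2 -> HIT, frames=[3,2,-] (faults so far: 2)
  step 3: ref 2 -> HIT, frames=[3,2,-] (faults so far: 2)
  step 4: ref 1 -> FAULT, frames=[3,2,1] (faults so far: 3)
  step 5: ref 1 -> HIT, frames=[3,2,1] (faults so far: 3)
  step 6: ref 1 -> HIT, frames=[3,2,1] (faults so far: 3)
  step 7: ref 1 -> HIT, frames=[3,2,1] (faults so far: 3)
  step 8: ref 1 -> HIT, frames=[3,2,1] (faults so far: 3)
  step 9: ref 4 -> FAULT, evict 2, frames=[3,4,1] (faults so far: 4)
  step 10: ref 1 -> HIT, frames=[3,4,1] (faults so far: 4)
  step 11: ref 4 -> HIT, frames=[3,4,1] (faults so far: 4)
  step 12: ref 3 -> HIT, frames=[3,4,1] (faults so far: 4)
  step 13: ref 1 -> HIT, frames=[3,4,1] (faults so far: 4)
  Optimal total faults: 4

Answer: 5 5 4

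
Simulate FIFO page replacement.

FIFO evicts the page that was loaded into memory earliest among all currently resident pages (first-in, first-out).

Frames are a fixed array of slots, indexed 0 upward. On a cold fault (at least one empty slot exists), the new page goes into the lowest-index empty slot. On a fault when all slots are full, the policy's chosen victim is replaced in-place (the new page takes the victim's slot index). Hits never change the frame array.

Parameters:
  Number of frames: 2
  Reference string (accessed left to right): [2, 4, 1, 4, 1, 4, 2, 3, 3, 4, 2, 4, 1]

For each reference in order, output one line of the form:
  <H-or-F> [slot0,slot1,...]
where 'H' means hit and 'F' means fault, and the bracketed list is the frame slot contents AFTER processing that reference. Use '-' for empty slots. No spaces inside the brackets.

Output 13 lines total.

F [2,-]
F [2,4]
F [1,4]
H [1,4]
H [1,4]
H [1,4]
F [1,2]
F [3,2]
H [3,2]
F [3,4]
F [2,4]
H [2,4]
F [2,1]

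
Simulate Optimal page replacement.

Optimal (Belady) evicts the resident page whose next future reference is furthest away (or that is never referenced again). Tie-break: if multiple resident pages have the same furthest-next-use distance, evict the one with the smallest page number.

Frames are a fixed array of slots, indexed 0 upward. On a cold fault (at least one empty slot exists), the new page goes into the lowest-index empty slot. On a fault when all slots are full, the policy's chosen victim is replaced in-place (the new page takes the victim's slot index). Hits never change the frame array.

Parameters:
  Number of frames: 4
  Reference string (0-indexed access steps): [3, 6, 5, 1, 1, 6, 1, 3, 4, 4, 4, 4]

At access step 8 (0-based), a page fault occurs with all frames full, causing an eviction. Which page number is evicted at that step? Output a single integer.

Answer: 1

Derivation:
Step 0: ref 3 -> FAULT, frames=[3,-,-,-]
Step 1: ref 6 -> FAULT, frames=[3,6,-,-]
Step 2: ref 5 -> FAULT, frames=[3,6,5,-]
Step 3: ref 1 -> FAULT, frames=[3,6,5,1]
Step 4: ref 1 -> HIT, frames=[3,6,5,1]
Step 5: ref 6 -> HIT, frames=[3,6,5,1]
Step 6: ref 1 -> HIT, frames=[3,6,5,1]
Step 7: ref 3 -> HIT, frames=[3,6,5,1]
Step 8: ref 4 -> FAULT, evict 1, frames=[3,6,5,4]
At step 8: evicted page 1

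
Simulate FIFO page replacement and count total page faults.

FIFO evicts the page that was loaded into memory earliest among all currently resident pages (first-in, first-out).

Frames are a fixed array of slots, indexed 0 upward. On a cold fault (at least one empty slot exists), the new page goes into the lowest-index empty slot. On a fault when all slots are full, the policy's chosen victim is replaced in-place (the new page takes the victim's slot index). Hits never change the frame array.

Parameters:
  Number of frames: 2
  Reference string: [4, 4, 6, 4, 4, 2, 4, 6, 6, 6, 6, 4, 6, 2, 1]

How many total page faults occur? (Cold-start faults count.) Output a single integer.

Step 0: ref 4 → FAULT, frames=[4,-]
Step 1: ref 4 → HIT, frames=[4,-]
Step 2: ref 6 → FAULT, frames=[4,6]
Step 3: ref 4 → HIT, frames=[4,6]
Step 4: ref 4 → HIT, frames=[4,6]
Step 5: ref 2 → FAULT (evict 4), frames=[2,6]
Step 6: ref 4 → FAULT (evict 6), frames=[2,4]
Step 7: ref 6 → FAULT (evict 2), frames=[6,4]
Step 8: ref 6 → HIT, frames=[6,4]
Step 9: ref 6 → HIT, frames=[6,4]
Step 10: ref 6 → HIT, frames=[6,4]
Step 11: ref 4 → HIT, frames=[6,4]
Step 12: ref 6 → HIT, frames=[6,4]
Step 13: ref 2 → FAULT (evict 4), frames=[6,2]
Step 14: ref 1 → FAULT (evict 6), frames=[1,2]
Total faults: 7

Answer: 7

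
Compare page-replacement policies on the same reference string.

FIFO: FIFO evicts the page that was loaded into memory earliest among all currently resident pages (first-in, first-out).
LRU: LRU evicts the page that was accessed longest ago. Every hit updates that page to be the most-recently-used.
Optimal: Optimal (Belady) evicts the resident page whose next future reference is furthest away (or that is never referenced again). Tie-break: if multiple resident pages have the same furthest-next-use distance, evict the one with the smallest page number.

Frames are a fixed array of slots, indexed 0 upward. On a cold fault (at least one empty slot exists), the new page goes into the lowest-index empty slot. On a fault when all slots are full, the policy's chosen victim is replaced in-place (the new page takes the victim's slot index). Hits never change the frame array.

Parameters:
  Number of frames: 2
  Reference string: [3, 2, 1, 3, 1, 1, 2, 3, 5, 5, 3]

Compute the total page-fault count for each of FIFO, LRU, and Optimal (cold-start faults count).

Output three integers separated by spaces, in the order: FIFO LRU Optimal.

--- FIFO ---
  step 0: ref 3 -> FAULT, frames=[3,-] (faults so far: 1)
  step 1: ref 2 -> FAULT, frames=[3,2] (faults so far: 2)
  step 2: ref 1 -> FAULT, evict 3, frames=[1,2] (faults so far: 3)
  step 3: ref 3 -> FAULT, evict 2, frames=[1,3] (faults so far: 4)
  step 4: ref 1 -> HIT, frames=[1,3] (faults so far: 4)
  step 5: ref 1 -> HIT, frames=[1,3] (faults so far: 4)
  step 6: ref 2 -> FAULT, evict 1, frames=[2,3] (faults so far: 5)
  step 7: ref 3 -> HIT, frames=[2,3] (faults so far: 5)
  step 8: ref 5 -> FAULT, evict 3, frames=[2,5] (faults so far: 6)
  step 9: ref 5 -> HIT, frames=[2,5] (faults so far: 6)
  step 10: ref 3 -> FAULT, evict 2, frames=[3,5] (faults so far: 7)
  FIFO total faults: 7
--- LRU ---
  step 0: ref 3 -> FAULT, frames=[3,-] (faults so far: 1)
  step 1: ref 2 -> FAULT, frames=[3,2] (faults so far: 2)
  step 2: ref 1 -> FAULT, evict 3, frames=[1,2] (faults so far: 3)
  step 3: ref 3 -> FAULT, evict 2, frames=[1,3] (faults so far: 4)
  step 4: ref 1 -> HIT, frames=[1,3] (faults so far: 4)
  step 5: ref 1 -> HIT, frames=[1,3] (faults so far: 4)
  step 6: ref 2 -> FAULT, evict 3, frames=[1,2] (faults so far: 5)
  step 7: ref 3 -> FAULT, evict 1, frames=[3,2] (faults so far: 6)
  step 8: ref 5 -> FAULT, evict 2, frames=[3,5] (faults so far: 7)
  step 9: ref 5 -> HIT, frames=[3,5] (faults so far: 7)
  step 10: ref 3 -> HIT, frames=[3,5] (faults so far: 7)
  LRU total faults: 7
--- Optimal ---
  step 0: ref 3 -> FAULT, frames=[3,-] (faults so far: 1)
  step 1: ref 2 -> FAULT, frames=[3,2] (faults so far: 2)
  step 2: ref 1 -> FAULT, evict 2, frames=[3,1] (faults so far: 3)
  step 3: ref 3 -> HIT, frames=[3,1] (faults so far: 3)
  step 4: ref 1 -> HIT, frames=[3,1] (faults so far: 3)
  step 5: ref 1 -> HIT, frames=[3,1] (faults so far: 3)
  step 6: ref 2 -> FAULT, evict 1, frames=[3,2] (faults so far: 4)
  step 7: ref 3 -> HIT, frames=[3,2] (faults so far: 4)
  step 8: ref 5 -> FAULT, evict 2, frames=[3,5] (faults so far: 5)
  step 9: ref 5 -> HIT, frames=[3,5] (faults so far: 5)
  step 10: ref 3 -> HIT, frames=[3,5] (faults so far: 5)
  Optimal total faults: 5

Answer: 7 7 5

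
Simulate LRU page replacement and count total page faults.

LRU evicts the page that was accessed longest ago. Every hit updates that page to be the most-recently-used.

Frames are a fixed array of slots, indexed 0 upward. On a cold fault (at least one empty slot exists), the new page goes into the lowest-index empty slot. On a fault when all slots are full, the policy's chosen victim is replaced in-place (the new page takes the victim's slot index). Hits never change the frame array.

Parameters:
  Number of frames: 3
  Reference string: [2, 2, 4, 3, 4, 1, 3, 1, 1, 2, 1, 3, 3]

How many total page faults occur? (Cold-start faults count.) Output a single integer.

Step 0: ref 2 → FAULT, frames=[2,-,-]
Step 1: ref 2 → HIT, frames=[2,-,-]
Step 2: ref 4 → FAULT, frames=[2,4,-]
Step 3: ref 3 → FAULT, frames=[2,4,3]
Step 4: ref 4 → HIT, frames=[2,4,3]
Step 5: ref 1 → FAULT (evict 2), frames=[1,4,3]
Step 6: ref 3 → HIT, frames=[1,4,3]
Step 7: ref 1 → HIT, frames=[1,4,3]
Step 8: ref 1 → HIT, frames=[1,4,3]
Step 9: ref 2 → FAULT (evict 4), frames=[1,2,3]
Step 10: ref 1 → HIT, frames=[1,2,3]
Step 11: ref 3 → HIT, frames=[1,2,3]
Step 12: ref 3 → HIT, frames=[1,2,3]
Total faults: 5

Answer: 5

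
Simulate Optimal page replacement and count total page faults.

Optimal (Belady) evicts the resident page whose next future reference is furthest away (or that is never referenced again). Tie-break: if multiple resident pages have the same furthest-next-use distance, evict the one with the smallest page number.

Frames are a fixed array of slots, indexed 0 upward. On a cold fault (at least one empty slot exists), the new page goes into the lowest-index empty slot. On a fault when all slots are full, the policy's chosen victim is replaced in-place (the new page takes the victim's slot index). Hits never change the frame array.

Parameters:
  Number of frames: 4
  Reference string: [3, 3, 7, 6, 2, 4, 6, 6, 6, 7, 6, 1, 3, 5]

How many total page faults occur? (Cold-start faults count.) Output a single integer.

Answer: 7

Derivation:
Step 0: ref 3 → FAULT, frames=[3,-,-,-]
Step 1: ref 3 → HIT, frames=[3,-,-,-]
Step 2: ref 7 → FAULT, frames=[3,7,-,-]
Step 3: ref 6 → FAULT, frames=[3,7,6,-]
Step 4: ref 2 → FAULT, frames=[3,7,6,2]
Step 5: ref 4 → FAULT (evict 2), frames=[3,7,6,4]
Step 6: ref 6 → HIT, frames=[3,7,6,4]
Step 7: ref 6 → HIT, frames=[3,7,6,4]
Step 8: ref 6 → HIT, frames=[3,7,6,4]
Step 9: ref 7 → HIT, frames=[3,7,6,4]
Step 10: ref 6 → HIT, frames=[3,7,6,4]
Step 11: ref 1 → FAULT (evict 4), frames=[3,7,6,1]
Step 12: ref 3 → HIT, frames=[3,7,6,1]
Step 13: ref 5 → FAULT (evict 1), frames=[3,7,6,5]
Total faults: 7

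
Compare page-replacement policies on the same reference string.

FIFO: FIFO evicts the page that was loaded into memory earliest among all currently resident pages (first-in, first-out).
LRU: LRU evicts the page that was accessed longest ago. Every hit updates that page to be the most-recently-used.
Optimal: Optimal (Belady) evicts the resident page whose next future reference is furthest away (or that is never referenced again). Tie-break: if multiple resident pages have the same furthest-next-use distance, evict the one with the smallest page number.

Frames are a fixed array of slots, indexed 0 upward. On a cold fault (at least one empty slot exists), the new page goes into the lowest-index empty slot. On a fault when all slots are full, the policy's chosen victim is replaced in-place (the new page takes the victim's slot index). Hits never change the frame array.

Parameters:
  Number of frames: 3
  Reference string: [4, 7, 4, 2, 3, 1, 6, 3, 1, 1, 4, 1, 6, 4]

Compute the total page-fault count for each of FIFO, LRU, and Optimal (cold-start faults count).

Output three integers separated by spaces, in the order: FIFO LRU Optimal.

Answer: 7 8 7

Derivation:
--- FIFO ---
  step 0: ref 4 -> FAULT, frames=[4,-,-] (faults so far: 1)
  step 1: ref 7 -> FAULT, frames=[4,7,-] (faults so far: 2)
  step 2: ref 4 -> HIT, frames=[4,7,-] (faults so far: 2)
  step 3: ref 2 -> FAULT, frames=[4,7,2] (faults so far: 3)
  step 4: ref 3 -> FAULT, evict 4, frames=[3,7,2] (faults so far: 4)
  step 5: ref 1 -> FAULT, evict 7, frames=[3,1,2] (faults so far: 5)
  step 6: ref 6 -> FAULT, evict 2, frames=[3,1,6] (faults so far: 6)
  step 7: ref 3 -> HIT, frames=[3,1,6] (faults so far: 6)
  step 8: ref 1 -> HIT, frames=[3,1,6] (faults so far: 6)
  step 9: ref 1 -> HIT, frames=[3,1,6] (faults so far: 6)
  step 10: ref 4 -> FAULT, evict 3, frames=[4,1,6] (faults so far: 7)
  step 11: ref 1 -> HIT, frames=[4,1,6] (faults so far: 7)
  step 12: ref 6 -> HIT, frames=[4,1,6] (faults so far: 7)
  step 13: ref 4 -> HIT, frames=[4,1,6] (faults so far: 7)
  FIFO total faults: 7
--- LRU ---
  step 0: ref 4 -> FAULT, frames=[4,-,-] (faults so far: 1)
  step 1: ref 7 -> FAULT, frames=[4,7,-] (faults so far: 2)
  step 2: ref 4 -> HIT, frames=[4,7,-] (faults so far: 2)
  step 3: ref 2 -> FAULT, frames=[4,7,2] (faults so far: 3)
  step 4: ref 3 -> FAULT, evict 7, frames=[4,3,2] (faults so far: 4)
  step 5: ref 1 -> FAULT, evict 4, frames=[1,3,2] (faults so far: 5)
  step 6: ref 6 -> FAULT, evict 2, frames=[1,3,6] (faults so far: 6)
  step 7: ref 3 -> HIT, frames=[1,3,6] (faults so far: 6)
  step 8: ref 1 -> HIT, frames=[1,3,6] (faults so far: 6)
  step 9: ref 1 -> HIT, frames=[1,3,6] (faults so far: 6)
  step 10: ref 4 -> FAULT, evict 6, frames=[1,3,4] (faults so far: 7)
  step 11: ref 1 -> HIT, frames=[1,3,4] (faults so far: 7)
  step 12: ref 6 -> FAULT, evict 3, frames=[1,6,4] (faults so far: 8)
  step 13: ref 4 -> HIT, frames=[1,6,4] (faults so far: 8)
  LRU total faults: 8
--- Optimal ---
  step 0: ref 4 -> FAULT, frames=[4,-,-] (faults so far: 1)
  step 1: ref 7 -> FAULT, frames=[4,7,-] (faults so far: 2)
  step 2: ref 4 -> HIT, frames=[4,7,-] (faults so far: 2)
  step 3: ref 2 -> FAULT, frames=[4,7,2] (faults so far: 3)
  step 4: ref 3 -> FAULT, evict 2, frames=[4,7,3] (faults so far: 4)
  step 5: ref 1 -> FAULT, evict 7, frames=[4,1,3] (faults so far: 5)
  step 6: ref 6 -> FAULT, evict 4, frames=[6,1,3] (faults so far: 6)
  step 7: ref 3 -> HIT, frames=[6,1,3] (faults so far: 6)
  step 8: ref 1 -> HIT, frames=[6,1,3] (faults so far: 6)
  step 9: ref 1 -> HIT, frames=[6,1,3] (faults so far: 6)
  step 10: ref 4 -> FAULT, evict 3, frames=[6,1,4] (faults so far: 7)
  step 11: ref 1 -> HIT, frames=[6,1,4] (faults so far: 7)
  step 12: ref 6 -> HIT, frames=[6,1,4] (faults so far: 7)
  step 13: ref 4 -> HIT, frames=[6,1,4] (faults so far: 7)
  Optimal total faults: 7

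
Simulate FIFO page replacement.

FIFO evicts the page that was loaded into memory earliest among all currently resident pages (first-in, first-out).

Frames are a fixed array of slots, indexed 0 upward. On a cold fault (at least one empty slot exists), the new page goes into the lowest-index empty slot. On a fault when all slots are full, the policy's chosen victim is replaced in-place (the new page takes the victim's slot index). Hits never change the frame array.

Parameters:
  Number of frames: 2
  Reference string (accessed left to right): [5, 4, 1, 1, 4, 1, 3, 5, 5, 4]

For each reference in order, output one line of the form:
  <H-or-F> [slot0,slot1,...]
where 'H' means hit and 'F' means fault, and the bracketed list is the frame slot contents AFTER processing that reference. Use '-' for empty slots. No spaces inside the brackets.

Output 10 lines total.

F [5,-]
F [5,4]
F [1,4]
H [1,4]
H [1,4]
H [1,4]
F [1,3]
F [5,3]
H [5,3]
F [5,4]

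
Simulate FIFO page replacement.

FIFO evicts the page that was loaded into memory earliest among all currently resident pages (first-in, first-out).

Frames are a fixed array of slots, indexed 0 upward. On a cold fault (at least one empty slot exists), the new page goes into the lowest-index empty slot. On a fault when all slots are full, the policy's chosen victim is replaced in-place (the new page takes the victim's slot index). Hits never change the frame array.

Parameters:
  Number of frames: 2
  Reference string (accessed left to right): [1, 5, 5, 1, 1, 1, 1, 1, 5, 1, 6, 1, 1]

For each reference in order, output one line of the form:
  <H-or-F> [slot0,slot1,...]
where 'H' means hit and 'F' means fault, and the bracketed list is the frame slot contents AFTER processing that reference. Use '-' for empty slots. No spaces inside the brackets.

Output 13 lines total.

F [1,-]
F [1,5]
H [1,5]
H [1,5]
H [1,5]
H [1,5]
H [1,5]
H [1,5]
H [1,5]
H [1,5]
F [6,5]
F [6,1]
H [6,1]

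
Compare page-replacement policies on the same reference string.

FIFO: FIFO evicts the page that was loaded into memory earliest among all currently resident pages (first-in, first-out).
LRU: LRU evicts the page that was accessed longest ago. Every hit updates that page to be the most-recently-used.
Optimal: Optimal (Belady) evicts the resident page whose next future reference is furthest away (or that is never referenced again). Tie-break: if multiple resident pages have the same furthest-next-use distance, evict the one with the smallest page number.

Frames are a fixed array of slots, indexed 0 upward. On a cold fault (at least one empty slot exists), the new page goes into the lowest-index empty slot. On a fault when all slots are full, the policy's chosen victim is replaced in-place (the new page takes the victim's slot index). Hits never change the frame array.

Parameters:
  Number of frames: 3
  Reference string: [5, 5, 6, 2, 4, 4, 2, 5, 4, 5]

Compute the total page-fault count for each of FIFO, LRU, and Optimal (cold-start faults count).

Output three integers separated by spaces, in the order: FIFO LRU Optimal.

Answer: 5 5 4

Derivation:
--- FIFO ---
  step 0: ref 5 -> FAULT, frames=[5,-,-] (faults so far: 1)
  step 1: ref 5 -> HIT, frames=[5,-,-] (faults so far: 1)
  step 2: ref 6 -> FAULT, frames=[5,6,-] (faults so far: 2)
  step 3: ref 2 -> FAULT, frames=[5,6,2] (faults so far: 3)
  step 4: ref 4 -> FAULT, evict 5, frames=[4,6,2] (faults so far: 4)
  step 5: ref 4 -> HIT, frames=[4,6,2] (faults so far: 4)
  step 6: ref 2 -> HIT, frames=[4,6,2] (faults so far: 4)
  step 7: ref 5 -> FAULT, evict 6, frames=[4,5,2] (faults so far: 5)
  step 8: ref 4 -> HIT, frames=[4,5,2] (faults so far: 5)
  step 9: ref 5 -> HIT, frames=[4,5,2] (faults so far: 5)
  FIFO total faults: 5
--- LRU ---
  step 0: ref 5 -> FAULT, frames=[5,-,-] (faults so far: 1)
  step 1: ref 5 -> HIT, frames=[5,-,-] (faults so far: 1)
  step 2: ref 6 -> FAULT, frames=[5,6,-] (faults so far: 2)
  step 3: ref 2 -> FAULT, frames=[5,6,2] (faults so far: 3)
  step 4: ref 4 -> FAULT, evict 5, frames=[4,6,2] (faults so far: 4)
  step 5: ref 4 -> HIT, frames=[4,6,2] (faults so far: 4)
  step 6: ref 2 -> HIT, frames=[4,6,2] (faults so far: 4)
  step 7: ref 5 -> FAULT, evict 6, frames=[4,5,2] (faults so far: 5)
  step 8: ref 4 -> HIT, frames=[4,5,2] (faults so far: 5)
  step 9: ref 5 -> HIT, frames=[4,5,2] (faults so far: 5)
  LRU total faults: 5
--- Optimal ---
  step 0: ref 5 -> FAULT, frames=[5,-,-] (faults so far: 1)
  step 1: ref 5 -> HIT, frames=[5,-,-] (faults so far: 1)
  step 2: ref 6 -> FAULT, frames=[5,6,-] (faults so far: 2)
  step 3: ref 2 -> FAULT, frames=[5,6,2] (faults so far: 3)
  step 4: ref 4 -> FAULT, evict 6, frames=[5,4,2] (faults so far: 4)
  step 5: ref 4 -> HIT, frames=[5,4,2] (faults so far: 4)
  step 6: ref 2 -> HIT, frames=[5,4,2] (faults so far: 4)
  step 7: ref 5 -> HIT, frames=[5,4,2] (faults so far: 4)
  step 8: ref 4 -> HIT, frames=[5,4,2] (faults so far: 4)
  step 9: ref 5 -> HIT, frames=[5,4,2] (faults so far: 4)
  Optimal total faults: 4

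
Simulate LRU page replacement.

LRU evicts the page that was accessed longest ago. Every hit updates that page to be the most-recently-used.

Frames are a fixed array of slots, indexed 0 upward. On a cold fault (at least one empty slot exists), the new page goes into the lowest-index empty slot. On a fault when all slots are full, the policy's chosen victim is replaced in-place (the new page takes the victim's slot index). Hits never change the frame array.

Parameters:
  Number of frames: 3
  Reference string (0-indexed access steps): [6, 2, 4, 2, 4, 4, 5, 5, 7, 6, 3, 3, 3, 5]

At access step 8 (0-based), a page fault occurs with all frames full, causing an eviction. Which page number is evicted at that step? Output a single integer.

Answer: 2

Derivation:
Step 0: ref 6 -> FAULT, frames=[6,-,-]
Step 1: ref 2 -> FAULT, frames=[6,2,-]
Step 2: ref 4 -> FAULT, frames=[6,2,4]
Step 3: ref 2 -> HIT, frames=[6,2,4]
Step 4: ref 4 -> HIT, frames=[6,2,4]
Step 5: ref 4 -> HIT, frames=[6,2,4]
Step 6: ref 5 -> FAULT, evict 6, frames=[5,2,4]
Step 7: ref 5 -> HIT, frames=[5,2,4]
Step 8: ref 7 -> FAULT, evict 2, frames=[5,7,4]
At step 8: evicted page 2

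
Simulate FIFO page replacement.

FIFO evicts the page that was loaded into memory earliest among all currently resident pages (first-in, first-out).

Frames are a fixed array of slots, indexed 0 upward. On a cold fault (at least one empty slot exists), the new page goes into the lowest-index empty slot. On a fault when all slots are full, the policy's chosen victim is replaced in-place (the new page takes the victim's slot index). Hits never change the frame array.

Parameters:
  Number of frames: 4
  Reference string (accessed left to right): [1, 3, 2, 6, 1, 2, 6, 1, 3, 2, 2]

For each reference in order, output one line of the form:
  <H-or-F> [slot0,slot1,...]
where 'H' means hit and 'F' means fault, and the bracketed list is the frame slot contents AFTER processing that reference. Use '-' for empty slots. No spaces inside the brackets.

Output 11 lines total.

F [1,-,-,-]
F [1,3,-,-]
F [1,3,2,-]
F [1,3,2,6]
H [1,3,2,6]
H [1,3,2,6]
H [1,3,2,6]
H [1,3,2,6]
H [1,3,2,6]
H [1,3,2,6]
H [1,3,2,6]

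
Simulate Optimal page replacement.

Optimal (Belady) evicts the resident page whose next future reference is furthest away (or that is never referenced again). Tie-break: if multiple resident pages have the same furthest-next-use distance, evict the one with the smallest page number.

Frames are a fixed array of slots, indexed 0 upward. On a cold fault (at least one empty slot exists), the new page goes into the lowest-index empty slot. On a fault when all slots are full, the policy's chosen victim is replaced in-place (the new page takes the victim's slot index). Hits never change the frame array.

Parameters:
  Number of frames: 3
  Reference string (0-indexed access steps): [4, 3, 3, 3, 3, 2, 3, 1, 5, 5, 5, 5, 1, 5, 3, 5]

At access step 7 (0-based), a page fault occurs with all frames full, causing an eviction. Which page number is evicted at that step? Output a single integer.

Answer: 2

Derivation:
Step 0: ref 4 -> FAULT, frames=[4,-,-]
Step 1: ref 3 -> FAULT, frames=[4,3,-]
Step 2: ref 3 -> HIT, frames=[4,3,-]
Step 3: ref 3 -> HIT, frames=[4,3,-]
Step 4: ref 3 -> HIT, frames=[4,3,-]
Step 5: ref 2 -> FAULT, frames=[4,3,2]
Step 6: ref 3 -> HIT, frames=[4,3,2]
Step 7: ref 1 -> FAULT, evict 2, frames=[4,3,1]
At step 7: evicted page 2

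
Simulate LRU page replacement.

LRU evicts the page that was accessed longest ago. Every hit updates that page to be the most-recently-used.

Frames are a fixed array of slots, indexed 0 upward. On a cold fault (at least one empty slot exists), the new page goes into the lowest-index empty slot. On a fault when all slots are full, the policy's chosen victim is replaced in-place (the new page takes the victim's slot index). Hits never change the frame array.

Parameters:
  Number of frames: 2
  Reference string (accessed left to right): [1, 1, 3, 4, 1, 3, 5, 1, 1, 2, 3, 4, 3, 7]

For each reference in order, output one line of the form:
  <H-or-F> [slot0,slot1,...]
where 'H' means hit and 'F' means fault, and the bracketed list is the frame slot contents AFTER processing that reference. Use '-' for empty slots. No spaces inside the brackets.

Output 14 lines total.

F [1,-]
H [1,-]
F [1,3]
F [4,3]
F [4,1]
F [3,1]
F [3,5]
F [1,5]
H [1,5]
F [1,2]
F [3,2]
F [3,4]
H [3,4]
F [3,7]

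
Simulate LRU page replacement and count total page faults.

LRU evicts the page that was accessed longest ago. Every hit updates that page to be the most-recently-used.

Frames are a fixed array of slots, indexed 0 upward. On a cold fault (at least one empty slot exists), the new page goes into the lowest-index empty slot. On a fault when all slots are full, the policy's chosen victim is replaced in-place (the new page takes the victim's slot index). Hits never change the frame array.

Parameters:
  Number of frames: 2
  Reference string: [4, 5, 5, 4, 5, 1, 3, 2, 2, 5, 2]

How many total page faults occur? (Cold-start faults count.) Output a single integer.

Step 0: ref 4 → FAULT, frames=[4,-]
Step 1: ref 5 → FAULT, frames=[4,5]
Step 2: ref 5 → HIT, frames=[4,5]
Step 3: ref 4 → HIT, frames=[4,5]
Step 4: ref 5 → HIT, frames=[4,5]
Step 5: ref 1 → FAULT (evict 4), frames=[1,5]
Step 6: ref 3 → FAULT (evict 5), frames=[1,3]
Step 7: ref 2 → FAULT (evict 1), frames=[2,3]
Step 8: ref 2 → HIT, frames=[2,3]
Step 9: ref 5 → FAULT (evict 3), frames=[2,5]
Step 10: ref 2 → HIT, frames=[2,5]
Total faults: 6

Answer: 6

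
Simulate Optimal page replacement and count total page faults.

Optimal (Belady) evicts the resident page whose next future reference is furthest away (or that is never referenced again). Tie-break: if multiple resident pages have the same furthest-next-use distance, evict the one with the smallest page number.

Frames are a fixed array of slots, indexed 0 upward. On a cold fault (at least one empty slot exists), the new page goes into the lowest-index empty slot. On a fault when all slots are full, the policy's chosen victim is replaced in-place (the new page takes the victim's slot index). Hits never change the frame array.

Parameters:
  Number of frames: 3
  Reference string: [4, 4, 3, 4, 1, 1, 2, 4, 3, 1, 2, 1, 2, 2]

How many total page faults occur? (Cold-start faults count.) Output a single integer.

Answer: 5

Derivation:
Step 0: ref 4 → FAULT, frames=[4,-,-]
Step 1: ref 4 → HIT, frames=[4,-,-]
Step 2: ref 3 → FAULT, frames=[4,3,-]
Step 3: ref 4 → HIT, frames=[4,3,-]
Step 4: ref 1 → FAULT, frames=[4,3,1]
Step 5: ref 1 → HIT, frames=[4,3,1]
Step 6: ref 2 → FAULT (evict 1), frames=[4,3,2]
Step 7: ref 4 → HIT, frames=[4,3,2]
Step 8: ref 3 → HIT, frames=[4,3,2]
Step 9: ref 1 → FAULT (evict 3), frames=[4,1,2]
Step 10: ref 2 → HIT, frames=[4,1,2]
Step 11: ref 1 → HIT, frames=[4,1,2]
Step 12: ref 2 → HIT, frames=[4,1,2]
Step 13: ref 2 → HIT, frames=[4,1,2]
Total faults: 5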